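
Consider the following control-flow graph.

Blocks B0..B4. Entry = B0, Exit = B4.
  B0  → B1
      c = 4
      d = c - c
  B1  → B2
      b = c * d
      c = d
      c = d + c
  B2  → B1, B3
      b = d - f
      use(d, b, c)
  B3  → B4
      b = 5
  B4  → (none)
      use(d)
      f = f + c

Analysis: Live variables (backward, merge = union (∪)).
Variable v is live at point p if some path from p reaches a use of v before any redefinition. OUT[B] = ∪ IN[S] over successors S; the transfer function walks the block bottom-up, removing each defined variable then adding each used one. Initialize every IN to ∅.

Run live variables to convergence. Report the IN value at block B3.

Converged values:
  B0:  IN={f}  OUT={c, d, f}
  B1:  IN={c, d, f}  OUT={c, d, f}
  B2:  IN={c, d, f}  OUT={c, d, f}
  B3:  IN={c, d, f}  OUT={c, d, f}
  B4:  IN={c, d, f}  OUT={}

Merge at B3: OUT[B3] = IN[B4] = {c, d, f}
Applying B3's transfer function to that OUT value gives IN[B3] (row B3 above).

Answer: {c, d, f}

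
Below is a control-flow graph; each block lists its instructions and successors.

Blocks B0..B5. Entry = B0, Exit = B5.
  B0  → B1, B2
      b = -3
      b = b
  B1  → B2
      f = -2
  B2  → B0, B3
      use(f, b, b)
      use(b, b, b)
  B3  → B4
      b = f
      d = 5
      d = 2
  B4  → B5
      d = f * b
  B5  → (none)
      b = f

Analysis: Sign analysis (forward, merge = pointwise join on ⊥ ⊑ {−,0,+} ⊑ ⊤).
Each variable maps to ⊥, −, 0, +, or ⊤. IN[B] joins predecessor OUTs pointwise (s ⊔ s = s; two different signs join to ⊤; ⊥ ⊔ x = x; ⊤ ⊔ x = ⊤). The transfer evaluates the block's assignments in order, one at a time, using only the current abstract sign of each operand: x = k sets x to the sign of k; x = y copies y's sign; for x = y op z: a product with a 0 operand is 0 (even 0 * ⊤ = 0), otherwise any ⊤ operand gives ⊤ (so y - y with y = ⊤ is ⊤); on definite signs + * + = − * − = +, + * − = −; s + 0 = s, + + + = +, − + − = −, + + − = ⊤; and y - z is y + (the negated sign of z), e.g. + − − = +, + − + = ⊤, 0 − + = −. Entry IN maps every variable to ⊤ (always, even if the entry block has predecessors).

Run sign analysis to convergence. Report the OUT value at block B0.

Answer: {a: ⊤, b: -, c: ⊤, d: ⊤, e: ⊤, f: ⊤}

Derivation:
Per-block solution:
  B0:   IN=(all ⊤)   OUT={b:-; rest ⊤}
  B1:   IN={b:-; rest ⊤}   OUT={b:-, f:-; rest ⊤}
  B2:   IN={b:-; rest ⊤}   OUT={b:-; rest ⊤}
  B3:   IN={b:-; rest ⊤}   OUT={d:+; rest ⊤}
  B4:   IN={d:+; rest ⊤}   OUT=(all ⊤)
  B5:   IN=(all ⊤)   OUT=(all ⊤)

Merge at B0 (entry node, so the boundary value (all ⊤) is joined with the incoming edge(s)): IN[B0] = (all ⊤) ⊔ OUT[B2] = {a: ⊤, b: ⊤, c: ⊤, d: ⊤, e: ⊤, f: ⊤}
Applying B0's transfer function to that IN value gives OUT[B0] (row B0 above).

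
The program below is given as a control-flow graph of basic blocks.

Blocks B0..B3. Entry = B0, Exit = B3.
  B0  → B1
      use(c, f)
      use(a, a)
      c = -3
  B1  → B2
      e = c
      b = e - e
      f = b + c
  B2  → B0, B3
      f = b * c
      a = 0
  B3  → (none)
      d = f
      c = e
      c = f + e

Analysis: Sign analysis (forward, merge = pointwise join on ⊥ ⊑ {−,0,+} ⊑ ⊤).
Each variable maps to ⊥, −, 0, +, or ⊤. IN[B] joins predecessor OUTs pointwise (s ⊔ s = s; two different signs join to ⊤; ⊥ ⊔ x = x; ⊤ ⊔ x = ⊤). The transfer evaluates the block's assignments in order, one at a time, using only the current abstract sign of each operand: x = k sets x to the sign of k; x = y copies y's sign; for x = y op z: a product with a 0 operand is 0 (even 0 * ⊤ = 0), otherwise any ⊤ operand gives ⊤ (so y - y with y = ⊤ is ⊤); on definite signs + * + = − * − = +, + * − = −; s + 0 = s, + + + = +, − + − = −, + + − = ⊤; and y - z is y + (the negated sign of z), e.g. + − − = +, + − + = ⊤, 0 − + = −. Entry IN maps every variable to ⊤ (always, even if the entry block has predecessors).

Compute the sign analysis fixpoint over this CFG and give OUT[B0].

Per-block solution:
  B0: | IN=(all ⊤) | OUT={c:-; rest ⊤}
  B1: | IN={c:-; rest ⊤} | OUT={c:-, e:-; rest ⊤}
  B2: | IN={c:-, e:-; rest ⊤} | OUT={a:0, c:-, e:-; rest ⊤}
  B3: | IN={a:0, c:-, e:-; rest ⊤} | OUT={a:0, e:-; rest ⊤}

Merge at B0 (entry node, so the boundary value (all ⊤) is joined with the incoming edge(s)): IN[B0] = (all ⊤) ⊔ OUT[B2] = {a: ⊤, b: ⊤, c: ⊤, d: ⊤, e: ⊤, f: ⊤}
Applying B0's transfer function to that IN value gives OUT[B0] (row B0 above).

Answer: {a: ⊤, b: ⊤, c: -, d: ⊤, e: ⊤, f: ⊤}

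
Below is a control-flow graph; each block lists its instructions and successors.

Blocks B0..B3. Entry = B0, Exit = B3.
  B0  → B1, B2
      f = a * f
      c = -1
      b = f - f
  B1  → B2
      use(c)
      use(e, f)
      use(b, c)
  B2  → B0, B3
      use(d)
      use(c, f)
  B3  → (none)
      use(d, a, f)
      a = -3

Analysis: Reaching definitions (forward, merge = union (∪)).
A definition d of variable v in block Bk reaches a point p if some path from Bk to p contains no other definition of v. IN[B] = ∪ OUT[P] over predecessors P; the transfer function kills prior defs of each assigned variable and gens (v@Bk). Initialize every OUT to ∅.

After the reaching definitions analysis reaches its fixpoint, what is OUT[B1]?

Answer: {b@B0, c@B0, f@B0}

Derivation:
Per-block solution:
  B0:  IN={b@B0, c@B0, f@B0}  OUT={b@B0, c@B0, f@B0}
  B1:  IN={b@B0, c@B0, f@B0}  OUT={b@B0, c@B0, f@B0}
  B2:  IN={b@B0, c@B0, f@B0}  OUT={b@B0, c@B0, f@B0}
  B3:  IN={b@B0, c@B0, f@B0}  OUT={a@B3, b@B0, c@B0, f@B0}

Merge at B1: IN[B1] = OUT[B0] = {b@B0, c@B0, f@B0}
Applying B1's transfer function to that IN value gives OUT[B1] (row B1 above).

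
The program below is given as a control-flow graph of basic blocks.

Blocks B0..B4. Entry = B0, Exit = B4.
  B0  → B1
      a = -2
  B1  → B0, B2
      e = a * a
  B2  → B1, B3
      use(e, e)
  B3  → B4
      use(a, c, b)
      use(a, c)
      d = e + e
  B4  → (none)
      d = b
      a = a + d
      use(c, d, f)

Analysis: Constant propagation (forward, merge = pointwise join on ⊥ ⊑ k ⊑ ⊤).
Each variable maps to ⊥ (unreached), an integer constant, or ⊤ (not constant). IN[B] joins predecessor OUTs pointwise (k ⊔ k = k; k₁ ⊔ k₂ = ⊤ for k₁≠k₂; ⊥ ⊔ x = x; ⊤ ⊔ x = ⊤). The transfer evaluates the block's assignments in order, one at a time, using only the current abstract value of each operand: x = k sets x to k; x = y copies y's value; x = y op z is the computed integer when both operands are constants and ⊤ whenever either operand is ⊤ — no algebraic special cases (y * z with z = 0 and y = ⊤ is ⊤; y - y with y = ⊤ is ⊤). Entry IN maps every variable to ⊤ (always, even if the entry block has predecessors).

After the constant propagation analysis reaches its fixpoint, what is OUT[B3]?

Answer: {a: -2, b: ⊤, c: ⊤, d: 8, e: 4, f: ⊤}

Derivation:
Per-block solution:
  B0:  IN=(all ⊤)  OUT={a:-2; rest ⊤}
  B1:  IN={a:-2; rest ⊤}  OUT={a:-2, e:4; rest ⊤}
  B2:  IN={a:-2, e:4; rest ⊤}  OUT={a:-2, e:4; rest ⊤}
  B3:  IN={a:-2, e:4; rest ⊤}  OUT={a:-2, d:8, e:4; rest ⊤}
  B4:  IN={a:-2, d:8, e:4; rest ⊤}  OUT={e:4; rest ⊤}

Merge at B3: IN[B3] = OUT[B2] = {a: -2, b: ⊤, c: ⊤, d: ⊤, e: 4, f: ⊤}
Applying B3's transfer function to that IN value gives OUT[B3] (row B3 above).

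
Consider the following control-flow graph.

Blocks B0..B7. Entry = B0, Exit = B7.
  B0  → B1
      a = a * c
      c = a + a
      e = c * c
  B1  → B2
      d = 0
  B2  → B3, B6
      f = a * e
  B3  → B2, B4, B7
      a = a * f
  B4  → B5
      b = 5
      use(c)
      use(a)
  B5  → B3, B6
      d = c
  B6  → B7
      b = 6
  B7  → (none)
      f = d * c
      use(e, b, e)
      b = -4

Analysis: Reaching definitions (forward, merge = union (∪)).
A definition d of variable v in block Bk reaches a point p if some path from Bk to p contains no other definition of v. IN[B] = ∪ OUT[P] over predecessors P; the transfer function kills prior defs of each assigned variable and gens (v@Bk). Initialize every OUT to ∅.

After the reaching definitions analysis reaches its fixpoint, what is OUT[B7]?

Answer: {a@B0, a@B3, b@B7, c@B0, d@B1, d@B5, e@B0, f@B7}

Working:
Per-block solution:
  B0: | IN={} | OUT={a@B0, c@B0, e@B0}
  B1: | IN={a@B0, c@B0, e@B0} | OUT={a@B0, c@B0, d@B1, e@B0}
  B2: | IN={a@B0, a@B3, b@B4, c@B0, d@B1, d@B5, e@B0, f@B2} | OUT={a@B0, a@B3, b@B4, c@B0, d@B1, d@B5, e@B0, f@B2}
  B3: | IN={a@B0, a@B3, b@B4, c@B0, d@B1, d@B5, e@B0, f@B2} | OUT={a@B3, b@B4, c@B0, d@B1, d@B5, e@B0, f@B2}
  B4: | IN={a@B3, b@B4, c@B0, d@B1, d@B5, e@B0, f@B2} | OUT={a@B3, b@B4, c@B0, d@B1, d@B5, e@B0, f@B2}
  B5: | IN={a@B3, b@B4, c@B0, d@B1, d@B5, e@B0, f@B2} | OUT={a@B3, b@B4, c@B0, d@B5, e@B0, f@B2}
  B6: | IN={a@B0, a@B3, b@B4, c@B0, d@B1, d@B5, e@B0, f@B2} | OUT={a@B0, a@B3, b@B6, c@B0, d@B1, d@B5, e@B0, f@B2}
  B7: | IN={a@B0, a@B3, b@B4, b@B6, c@B0, d@B1, d@B5, e@B0, f@B2} | OUT={a@B0, a@B3, b@B7, c@B0, d@B1, d@B5, e@B0, f@B7}

Merge at B7: IN[B7] = OUT[B3] ⊔ OUT[B6] = {a@B0, a@B3, b@B4, b@B6, c@B0, d@B1, d@B5, e@B0, f@B2}
Applying B7's transfer function to that IN value gives OUT[B7] (row B7 above).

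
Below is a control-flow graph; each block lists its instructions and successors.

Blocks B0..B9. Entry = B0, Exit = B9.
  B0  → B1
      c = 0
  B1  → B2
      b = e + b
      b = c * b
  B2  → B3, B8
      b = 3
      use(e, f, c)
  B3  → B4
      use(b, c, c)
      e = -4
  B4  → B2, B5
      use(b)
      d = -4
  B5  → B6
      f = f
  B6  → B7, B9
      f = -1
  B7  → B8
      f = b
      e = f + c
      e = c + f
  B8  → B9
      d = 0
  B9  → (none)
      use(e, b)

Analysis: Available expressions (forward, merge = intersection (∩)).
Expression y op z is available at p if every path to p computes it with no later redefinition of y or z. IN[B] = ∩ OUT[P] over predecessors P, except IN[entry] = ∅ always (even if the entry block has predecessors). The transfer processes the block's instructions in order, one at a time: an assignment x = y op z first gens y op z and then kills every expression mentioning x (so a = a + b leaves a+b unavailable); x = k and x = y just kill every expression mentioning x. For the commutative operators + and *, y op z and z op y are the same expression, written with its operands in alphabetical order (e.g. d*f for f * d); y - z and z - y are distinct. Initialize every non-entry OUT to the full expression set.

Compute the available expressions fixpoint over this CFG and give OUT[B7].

Converged values:
  B0:  IN={}  OUT={}
  B1:  IN={}  OUT={}
  B2:  IN={}  OUT={}
  B3:  IN={}  OUT={}
  B4:  IN={}  OUT={}
  B5:  IN={}  OUT={}
  B6:  IN={}  OUT={}
  B7:  IN={}  OUT={c+f}
  B8:  IN={}  OUT={}
  B9:  IN={}  OUT={}

Merge at B7: IN[B7] = OUT[B6] = {}
Applying B7's transfer function to that IN value gives OUT[B7] (row B7 above).

Answer: {c+f}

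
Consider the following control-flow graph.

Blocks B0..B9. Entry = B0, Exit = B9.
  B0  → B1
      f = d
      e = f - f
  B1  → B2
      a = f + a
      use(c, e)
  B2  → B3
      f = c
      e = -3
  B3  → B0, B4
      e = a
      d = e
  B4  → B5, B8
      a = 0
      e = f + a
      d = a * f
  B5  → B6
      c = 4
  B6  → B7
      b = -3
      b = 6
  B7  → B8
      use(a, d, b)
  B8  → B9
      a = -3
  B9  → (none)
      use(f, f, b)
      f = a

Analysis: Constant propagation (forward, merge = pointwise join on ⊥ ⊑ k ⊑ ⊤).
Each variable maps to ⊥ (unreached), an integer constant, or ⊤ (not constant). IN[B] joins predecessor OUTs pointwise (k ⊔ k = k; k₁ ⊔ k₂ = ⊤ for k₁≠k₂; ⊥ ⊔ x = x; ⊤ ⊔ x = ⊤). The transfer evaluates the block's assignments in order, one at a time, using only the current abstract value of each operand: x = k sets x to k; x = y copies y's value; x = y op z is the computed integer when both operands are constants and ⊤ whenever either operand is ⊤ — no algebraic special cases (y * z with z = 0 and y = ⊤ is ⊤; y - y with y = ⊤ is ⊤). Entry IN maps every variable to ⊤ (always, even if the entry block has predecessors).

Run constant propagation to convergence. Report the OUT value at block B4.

Answer: {a: 0, b: ⊤, c: ⊤, d: ⊤, e: ⊤, f: ⊤}

Trace:
Fixpoint table:
  B0:  IN=(all ⊤)  OUT=(all ⊤)
  B1:  IN=(all ⊤)  OUT=(all ⊤)
  B2:  IN=(all ⊤)  OUT={e:-3; rest ⊤}
  B3:  IN={e:-3; rest ⊤}  OUT=(all ⊤)
  B4:  IN=(all ⊤)  OUT={a:0; rest ⊤}
  B5:  IN={a:0; rest ⊤}  OUT={a:0, c:4; rest ⊤}
  B6:  IN={a:0, c:4; rest ⊤}  OUT={a:0, b:6, c:4; rest ⊤}
  B7:  IN={a:0, b:6, c:4; rest ⊤}  OUT={a:0, b:6, c:4; rest ⊤}
  B8:  IN={a:0; rest ⊤}  OUT={a:-3; rest ⊤}
  B9:  IN={a:-3; rest ⊤}  OUT={a:-3, f:-3; rest ⊤}

Merge at B4: IN[B4] = OUT[B3] = {a: ⊤, b: ⊤, c: ⊤, d: ⊤, e: ⊤, f: ⊤}
Applying B4's transfer function to that IN value gives OUT[B4] (row B4 above).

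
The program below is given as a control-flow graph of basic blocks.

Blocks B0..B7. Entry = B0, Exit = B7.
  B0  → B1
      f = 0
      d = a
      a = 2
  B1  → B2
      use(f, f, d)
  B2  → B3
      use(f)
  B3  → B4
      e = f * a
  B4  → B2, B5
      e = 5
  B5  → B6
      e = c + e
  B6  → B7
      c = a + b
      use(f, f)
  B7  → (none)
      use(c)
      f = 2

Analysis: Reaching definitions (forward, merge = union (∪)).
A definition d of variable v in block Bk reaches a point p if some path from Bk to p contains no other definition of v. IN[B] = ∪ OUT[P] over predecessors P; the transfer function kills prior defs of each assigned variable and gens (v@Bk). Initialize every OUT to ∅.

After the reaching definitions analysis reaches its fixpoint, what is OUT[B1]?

Converged values:
  B0:  IN={}  OUT={a@B0, d@B0, f@B0}
  B1:  IN={a@B0, d@B0, f@B0}  OUT={a@B0, d@B0, f@B0}
  B2:  IN={a@B0, d@B0, e@B4, f@B0}  OUT={a@B0, d@B0, e@B4, f@B0}
  B3:  IN={a@B0, d@B0, e@B4, f@B0}  OUT={a@B0, d@B0, e@B3, f@B0}
  B4:  IN={a@B0, d@B0, e@B3, f@B0}  OUT={a@B0, d@B0, e@B4, f@B0}
  B5:  IN={a@B0, d@B0, e@B4, f@B0}  OUT={a@B0, d@B0, e@B5, f@B0}
  B6:  IN={a@B0, d@B0, e@B5, f@B0}  OUT={a@B0, c@B6, d@B0, e@B5, f@B0}
  B7:  IN={a@B0, c@B6, d@B0, e@B5, f@B0}  OUT={a@B0, c@B6, d@B0, e@B5, f@B7}

Merge at B1: IN[B1] = OUT[B0] = {a@B0, d@B0, f@B0}
Applying B1's transfer function to that IN value gives OUT[B1] (row B1 above).

Answer: {a@B0, d@B0, f@B0}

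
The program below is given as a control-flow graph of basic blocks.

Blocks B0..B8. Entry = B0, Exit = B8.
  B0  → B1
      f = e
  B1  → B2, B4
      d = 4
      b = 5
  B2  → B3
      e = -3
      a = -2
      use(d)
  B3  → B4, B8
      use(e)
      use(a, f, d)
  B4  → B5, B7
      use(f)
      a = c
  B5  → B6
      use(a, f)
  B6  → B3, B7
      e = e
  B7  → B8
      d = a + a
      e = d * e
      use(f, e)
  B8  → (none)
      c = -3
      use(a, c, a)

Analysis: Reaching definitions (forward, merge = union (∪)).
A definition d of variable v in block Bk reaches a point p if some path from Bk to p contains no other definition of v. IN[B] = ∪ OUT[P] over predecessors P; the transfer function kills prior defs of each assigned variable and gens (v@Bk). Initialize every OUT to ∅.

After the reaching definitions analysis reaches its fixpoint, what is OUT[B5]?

Answer: {a@B4, b@B1, d@B1, e@B2, e@B6, f@B0}

Trace:
Per-block solution:
  B0:  IN={}  OUT={f@B0}
  B1:  IN={f@B0}  OUT={b@B1, d@B1, f@B0}
  B2:  IN={b@B1, d@B1, f@B0}  OUT={a@B2, b@B1, d@B1, e@B2, f@B0}
  B3:  IN={a@B2, a@B4, b@B1, d@B1, e@B2, e@B6, f@B0}  OUT={a@B2, a@B4, b@B1, d@B1, e@B2, e@B6, f@B0}
  B4:  IN={a@B2, a@B4, b@B1, d@B1, e@B2, e@B6, f@B0}  OUT={a@B4, b@B1, d@B1, e@B2, e@B6, f@B0}
  B5:  IN={a@B4, b@B1, d@B1, e@B2, e@B6, f@B0}  OUT={a@B4, b@B1, d@B1, e@B2, e@B6, f@B0}
  B6:  IN={a@B4, b@B1, d@B1, e@B2, e@B6, f@B0}  OUT={a@B4, b@B1, d@B1, e@B6, f@B0}
  B7:  IN={a@B4, b@B1, d@B1, e@B2, e@B6, f@B0}  OUT={a@B4, b@B1, d@B7, e@B7, f@B0}
  B8:  IN={a@B2, a@B4, b@B1, d@B1, d@B7, e@B2, e@B6, e@B7, f@B0}  OUT={a@B2, a@B4, b@B1, c@B8, d@B1, d@B7, e@B2, e@B6, e@B7, f@B0}

Merge at B5: IN[B5] = OUT[B4] = {a@B4, b@B1, d@B1, e@B2, e@B6, f@B0}
Applying B5's transfer function to that IN value gives OUT[B5] (row B5 above).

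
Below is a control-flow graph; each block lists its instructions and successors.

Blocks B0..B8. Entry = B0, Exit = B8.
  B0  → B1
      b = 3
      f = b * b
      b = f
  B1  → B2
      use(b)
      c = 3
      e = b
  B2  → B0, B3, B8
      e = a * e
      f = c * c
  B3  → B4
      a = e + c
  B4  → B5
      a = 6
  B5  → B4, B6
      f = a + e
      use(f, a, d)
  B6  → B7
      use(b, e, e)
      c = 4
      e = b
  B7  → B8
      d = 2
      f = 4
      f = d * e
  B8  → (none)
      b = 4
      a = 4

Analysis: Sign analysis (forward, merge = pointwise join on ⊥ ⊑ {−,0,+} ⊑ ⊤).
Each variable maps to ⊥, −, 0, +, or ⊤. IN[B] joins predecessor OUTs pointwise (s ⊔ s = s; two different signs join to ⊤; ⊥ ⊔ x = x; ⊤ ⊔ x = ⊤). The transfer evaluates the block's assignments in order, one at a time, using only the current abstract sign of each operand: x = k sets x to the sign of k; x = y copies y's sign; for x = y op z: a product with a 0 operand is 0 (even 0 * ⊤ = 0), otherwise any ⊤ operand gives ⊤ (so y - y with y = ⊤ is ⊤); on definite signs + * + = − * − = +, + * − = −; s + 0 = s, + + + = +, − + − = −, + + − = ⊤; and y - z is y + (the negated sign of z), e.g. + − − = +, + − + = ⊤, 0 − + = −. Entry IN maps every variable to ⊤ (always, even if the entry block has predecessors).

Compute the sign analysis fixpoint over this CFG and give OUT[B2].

Answer: {a: ⊤, b: +, c: +, d: ⊤, e: ⊤, f: +}

Working:
Fixpoint table:
  B0:  IN=(all ⊤)  OUT={b:+, f:+; rest ⊤}
  B1:  IN={b:+, f:+; rest ⊤}  OUT={b:+, c:+, e:+, f:+; rest ⊤}
  B2:  IN={b:+, c:+, e:+, f:+; rest ⊤}  OUT={b:+, c:+, f:+; rest ⊤}
  B3:  IN={b:+, c:+, f:+; rest ⊤}  OUT={b:+, c:+, f:+; rest ⊤}
  B4:  IN={b:+, c:+; rest ⊤}  OUT={a:+, b:+, c:+; rest ⊤}
  B5:  IN={a:+, b:+, c:+; rest ⊤}  OUT={a:+, b:+, c:+; rest ⊤}
  B6:  IN={a:+, b:+, c:+; rest ⊤}  OUT={a:+, b:+, c:+, e:+; rest ⊤}
  B7:  IN={a:+, b:+, c:+, e:+; rest ⊤}  OUT={a:+, b:+, c:+, d:+, e:+, f:+; rest ⊤}
  B8:  IN={b:+, c:+, f:+; rest ⊤}  OUT={a:+, b:+, c:+, f:+; rest ⊤}

Merge at B2: IN[B2] = OUT[B1] = {a: ⊤, b: +, c: +, d: ⊤, e: +, f: +}
Applying B2's transfer function to that IN value gives OUT[B2] (row B2 above).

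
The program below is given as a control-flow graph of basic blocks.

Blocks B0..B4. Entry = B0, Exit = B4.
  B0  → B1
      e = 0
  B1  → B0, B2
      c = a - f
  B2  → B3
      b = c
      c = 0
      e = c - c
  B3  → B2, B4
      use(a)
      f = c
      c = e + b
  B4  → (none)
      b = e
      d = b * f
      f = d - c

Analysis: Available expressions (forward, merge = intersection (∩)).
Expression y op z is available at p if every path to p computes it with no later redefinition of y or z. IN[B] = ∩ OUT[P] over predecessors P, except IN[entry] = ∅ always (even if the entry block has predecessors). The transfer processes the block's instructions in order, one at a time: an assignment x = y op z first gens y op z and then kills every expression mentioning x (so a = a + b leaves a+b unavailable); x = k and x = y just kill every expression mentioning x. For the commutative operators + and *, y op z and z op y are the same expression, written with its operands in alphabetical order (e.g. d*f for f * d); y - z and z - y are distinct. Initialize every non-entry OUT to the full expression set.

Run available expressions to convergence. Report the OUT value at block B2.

Answer: {c-c}

Working:
Per-block solution:
  B0:   IN={}   OUT={}
  B1:   IN={}   OUT={a-f}
  B2:   IN={}   OUT={c-c}
  B3:   IN={c-c}   OUT={b+e}
  B4:   IN={b+e}   OUT={d-c}

Merge at B2: IN[B2] = OUT[B1] ∩ OUT[B3] = {}
Applying B2's transfer function to that IN value gives OUT[B2] (row B2 above).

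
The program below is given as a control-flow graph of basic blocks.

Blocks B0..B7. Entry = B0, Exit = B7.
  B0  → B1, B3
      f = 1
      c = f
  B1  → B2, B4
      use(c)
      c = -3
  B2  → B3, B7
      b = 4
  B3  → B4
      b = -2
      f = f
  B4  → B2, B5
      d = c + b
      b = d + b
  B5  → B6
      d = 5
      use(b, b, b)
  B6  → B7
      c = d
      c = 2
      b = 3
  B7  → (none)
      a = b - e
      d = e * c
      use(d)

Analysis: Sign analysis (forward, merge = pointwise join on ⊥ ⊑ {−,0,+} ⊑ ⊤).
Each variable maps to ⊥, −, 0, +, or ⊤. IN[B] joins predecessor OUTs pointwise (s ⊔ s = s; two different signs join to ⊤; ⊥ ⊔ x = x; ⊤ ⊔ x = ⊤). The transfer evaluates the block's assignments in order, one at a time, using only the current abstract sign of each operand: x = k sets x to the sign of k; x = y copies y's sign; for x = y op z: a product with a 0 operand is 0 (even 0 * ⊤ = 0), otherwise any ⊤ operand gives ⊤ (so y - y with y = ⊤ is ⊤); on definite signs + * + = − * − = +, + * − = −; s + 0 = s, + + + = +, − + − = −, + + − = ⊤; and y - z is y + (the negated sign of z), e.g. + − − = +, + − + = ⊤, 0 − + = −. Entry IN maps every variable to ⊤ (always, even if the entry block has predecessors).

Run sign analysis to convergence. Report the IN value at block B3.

Answer: {a: ⊤, b: ⊤, c: ⊤, d: ⊤, e: ⊤, f: +}

Working:
Fixpoint table:
  B0:   IN=(all ⊤)   OUT={c:+, f:+; rest ⊤}
  B1:   IN={c:+, f:+; rest ⊤}   OUT={c:-, f:+; rest ⊤}
  B2:   IN={f:+; rest ⊤}   OUT={b:+, f:+; rest ⊤}
  B3:   IN={f:+; rest ⊤}   OUT={b:-, f:+; rest ⊤}
  B4:   IN={f:+; rest ⊤}   OUT={f:+; rest ⊤}
  B5:   IN={f:+; rest ⊤}   OUT={d:+, f:+; rest ⊤}
  B6:   IN={d:+, f:+; rest ⊤}   OUT={b:+, c:+, d:+, f:+; rest ⊤}
  B7:   IN={b:+, f:+; rest ⊤}   OUT={b:+, f:+; rest ⊤}

Merge at B3: IN[B3] = OUT[B0] ⊔ OUT[B2] = {a: ⊤, b: ⊤, c: ⊤, d: ⊤, e: ⊤, f: +}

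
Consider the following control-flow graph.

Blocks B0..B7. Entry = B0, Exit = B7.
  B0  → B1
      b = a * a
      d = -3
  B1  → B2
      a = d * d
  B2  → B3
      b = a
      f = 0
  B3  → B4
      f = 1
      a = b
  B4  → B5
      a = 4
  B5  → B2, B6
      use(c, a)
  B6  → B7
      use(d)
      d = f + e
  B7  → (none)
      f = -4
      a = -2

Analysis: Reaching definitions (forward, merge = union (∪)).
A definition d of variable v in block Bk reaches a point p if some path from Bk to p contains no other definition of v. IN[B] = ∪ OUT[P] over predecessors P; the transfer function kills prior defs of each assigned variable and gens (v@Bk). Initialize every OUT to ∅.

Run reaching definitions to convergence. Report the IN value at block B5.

Answer: {a@B4, b@B2, d@B0, f@B3}

Trace:
Converged values:
  B0:  IN={}  OUT={b@B0, d@B0}
  B1:  IN={b@B0, d@B0}  OUT={a@B1, b@B0, d@B0}
  B2:  IN={a@B1, a@B4, b@B0, b@B2, d@B0, f@B3}  OUT={a@B1, a@B4, b@B2, d@B0, f@B2}
  B3:  IN={a@B1, a@B4, b@B2, d@B0, f@B2}  OUT={a@B3, b@B2, d@B0, f@B3}
  B4:  IN={a@B3, b@B2, d@B0, f@B3}  OUT={a@B4, b@B2, d@B0, f@B3}
  B5:  IN={a@B4, b@B2, d@B0, f@B3}  OUT={a@B4, b@B2, d@B0, f@B3}
  B6:  IN={a@B4, b@B2, d@B0, f@B3}  OUT={a@B4, b@B2, d@B6, f@B3}
  B7:  IN={a@B4, b@B2, d@B6, f@B3}  OUT={a@B7, b@B2, d@B6, f@B7}

Merge at B5: IN[B5] = OUT[B4] = {a@B4, b@B2, d@B0, f@B3}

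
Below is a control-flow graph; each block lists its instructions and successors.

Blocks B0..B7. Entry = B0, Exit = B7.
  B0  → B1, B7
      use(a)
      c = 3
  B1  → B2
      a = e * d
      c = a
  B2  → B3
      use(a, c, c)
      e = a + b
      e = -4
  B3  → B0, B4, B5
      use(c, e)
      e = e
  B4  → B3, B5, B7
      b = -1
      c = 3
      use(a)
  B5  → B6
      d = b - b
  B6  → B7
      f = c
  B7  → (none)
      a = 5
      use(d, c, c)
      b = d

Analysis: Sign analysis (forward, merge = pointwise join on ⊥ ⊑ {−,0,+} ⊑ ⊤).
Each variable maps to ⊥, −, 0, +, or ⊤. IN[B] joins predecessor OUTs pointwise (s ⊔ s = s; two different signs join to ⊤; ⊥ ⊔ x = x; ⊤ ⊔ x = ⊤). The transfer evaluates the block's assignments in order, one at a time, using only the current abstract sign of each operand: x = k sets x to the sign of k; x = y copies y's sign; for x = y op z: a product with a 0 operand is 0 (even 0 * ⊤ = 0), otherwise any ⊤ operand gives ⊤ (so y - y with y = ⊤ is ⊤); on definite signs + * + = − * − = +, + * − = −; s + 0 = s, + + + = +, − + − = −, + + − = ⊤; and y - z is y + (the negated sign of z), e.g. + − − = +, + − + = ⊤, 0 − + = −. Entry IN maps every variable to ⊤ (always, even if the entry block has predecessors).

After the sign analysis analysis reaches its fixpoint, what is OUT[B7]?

Converged values:
  B0: | IN=(all ⊤) | OUT={c:+; rest ⊤}
  B1: | IN={c:+; rest ⊤} | OUT=(all ⊤)
  B2: | IN=(all ⊤) | OUT={e:-; rest ⊤}
  B3: | IN={e:-; rest ⊤} | OUT={e:-; rest ⊤}
  B4: | IN={e:-; rest ⊤} | OUT={b:-, c:+, e:-; rest ⊤}
  B5: | IN={e:-; rest ⊤} | OUT={e:-; rest ⊤}
  B6: | IN={e:-; rest ⊤} | OUT={e:-; rest ⊤}
  B7: | IN=(all ⊤) | OUT={a:+; rest ⊤}

Merge at B7: IN[B7] = OUT[B0] ⊔ OUT[B4] ⊔ OUT[B6] = {a: ⊤, b: ⊤, c: ⊤, d: ⊤, e: ⊤, f: ⊤}
Applying B7's transfer function to that IN value gives OUT[B7] (row B7 above).

Answer: {a: +, b: ⊤, c: ⊤, d: ⊤, e: ⊤, f: ⊤}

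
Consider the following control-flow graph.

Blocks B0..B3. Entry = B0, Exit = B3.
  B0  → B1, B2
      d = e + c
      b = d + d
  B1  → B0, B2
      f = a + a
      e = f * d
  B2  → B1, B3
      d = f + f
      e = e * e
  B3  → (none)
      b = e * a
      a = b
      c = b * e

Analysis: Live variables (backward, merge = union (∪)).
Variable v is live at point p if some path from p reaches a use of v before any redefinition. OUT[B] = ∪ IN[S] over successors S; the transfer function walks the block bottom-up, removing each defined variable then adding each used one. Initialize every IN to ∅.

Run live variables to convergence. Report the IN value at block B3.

Converged values:
  B0:  IN={a, c, e, f}  OUT={a, c, d, e, f}
  B1:  IN={a, c, d}  OUT={a, c, e, f}
  B2:  IN={a, c, e, f}  OUT={a, c, d, e}
  B3:  IN={a, e}  OUT={}

B3 is the boundary node: OUT[B3] = {}
Applying B3's transfer function to that OUT value gives IN[B3] (row B3 above).

Answer: {a, e}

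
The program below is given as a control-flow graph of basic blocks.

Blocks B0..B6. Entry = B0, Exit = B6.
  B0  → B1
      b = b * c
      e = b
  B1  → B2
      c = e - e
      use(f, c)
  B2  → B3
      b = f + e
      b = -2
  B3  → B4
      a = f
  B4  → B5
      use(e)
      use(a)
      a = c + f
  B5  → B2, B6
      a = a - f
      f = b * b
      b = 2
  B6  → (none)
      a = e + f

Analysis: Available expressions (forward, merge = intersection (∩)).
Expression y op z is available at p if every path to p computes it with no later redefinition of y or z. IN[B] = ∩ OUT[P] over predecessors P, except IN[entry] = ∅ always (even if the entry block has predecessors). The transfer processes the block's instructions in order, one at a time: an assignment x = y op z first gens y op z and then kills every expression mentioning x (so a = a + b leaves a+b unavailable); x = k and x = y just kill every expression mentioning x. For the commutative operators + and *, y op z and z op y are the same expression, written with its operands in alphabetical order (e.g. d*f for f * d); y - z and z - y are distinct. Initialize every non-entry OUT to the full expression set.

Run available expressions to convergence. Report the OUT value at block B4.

Converged values:
  B0: | IN={} | OUT={}
  B1: | IN={} | OUT={e-e}
  B2: | IN={e-e} | OUT={e+f, e-e}
  B3: | IN={e+f, e-e} | OUT={e+f, e-e}
  B4: | IN={e+f, e-e} | OUT={c+f, e+f, e-e}
  B5: | IN={c+f, e+f, e-e} | OUT={e-e}
  B6: | IN={e-e} | OUT={e+f, e-e}

Merge at B4: IN[B4] = OUT[B3] = {e+f, e-e}
Applying B4's transfer function to that IN value gives OUT[B4] (row B4 above).

Answer: {c+f, e+f, e-e}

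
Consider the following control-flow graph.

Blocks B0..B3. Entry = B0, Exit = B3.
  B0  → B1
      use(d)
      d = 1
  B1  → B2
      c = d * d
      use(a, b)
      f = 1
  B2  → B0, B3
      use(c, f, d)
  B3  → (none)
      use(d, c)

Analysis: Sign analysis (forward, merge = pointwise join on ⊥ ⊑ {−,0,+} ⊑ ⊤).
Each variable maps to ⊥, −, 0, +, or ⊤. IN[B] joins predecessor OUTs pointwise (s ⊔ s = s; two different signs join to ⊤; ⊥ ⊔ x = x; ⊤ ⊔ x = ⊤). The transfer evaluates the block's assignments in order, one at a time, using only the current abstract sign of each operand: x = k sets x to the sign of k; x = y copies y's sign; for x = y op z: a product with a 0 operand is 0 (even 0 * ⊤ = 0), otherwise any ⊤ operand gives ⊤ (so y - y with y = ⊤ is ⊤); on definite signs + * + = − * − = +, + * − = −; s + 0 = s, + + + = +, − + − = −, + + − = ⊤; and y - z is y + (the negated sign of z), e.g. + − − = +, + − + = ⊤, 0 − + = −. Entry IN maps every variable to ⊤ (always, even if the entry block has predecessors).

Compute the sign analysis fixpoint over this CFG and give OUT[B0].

Answer: {a: ⊤, b: ⊤, c: ⊤, d: +, e: ⊤, f: ⊤}

Trace:
Fixpoint table:
  B0:   IN=(all ⊤)   OUT={d:+; rest ⊤}
  B1:   IN={d:+; rest ⊤}   OUT={c:+, d:+, f:+; rest ⊤}
  B2:   IN={c:+, d:+, f:+; rest ⊤}   OUT={c:+, d:+, f:+; rest ⊤}
  B3:   IN={c:+, d:+, f:+; rest ⊤}   OUT={c:+, d:+, f:+; rest ⊤}

Merge at B0 (entry node, so the boundary value (all ⊤) is joined with the incoming edge(s)): IN[B0] = (all ⊤) ⊔ OUT[B2] = {a: ⊤, b: ⊤, c: ⊤, d: ⊤, e: ⊤, f: ⊤}
Applying B0's transfer function to that IN value gives OUT[B0] (row B0 above).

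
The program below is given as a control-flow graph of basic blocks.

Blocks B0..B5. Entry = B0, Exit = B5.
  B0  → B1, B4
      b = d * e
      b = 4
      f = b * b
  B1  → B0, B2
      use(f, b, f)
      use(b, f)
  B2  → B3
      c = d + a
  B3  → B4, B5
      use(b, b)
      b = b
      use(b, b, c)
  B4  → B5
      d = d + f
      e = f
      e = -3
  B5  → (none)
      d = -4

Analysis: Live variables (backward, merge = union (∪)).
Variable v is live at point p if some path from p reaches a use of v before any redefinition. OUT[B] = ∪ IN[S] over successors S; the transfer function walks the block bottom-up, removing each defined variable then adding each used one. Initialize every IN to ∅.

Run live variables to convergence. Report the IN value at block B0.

Converged values:
  B0:   IN={a, d, e}   OUT={a, b, d, e, f}
  B1:   IN={a, b, d, e, f}   OUT={a, b, d, e, f}
  B2:   IN={a, b, d, f}   OUT={b, c, d, f}
  B3:   IN={b, c, d, f}   OUT={d, f}
  B4:   IN={d, f}   OUT={}
  B5:   IN={}   OUT={}

Merge at B0: OUT[B0] = IN[B1] ⊔ IN[B4] = {a, b, d, e, f}
Applying B0's transfer function to that OUT value gives IN[B0] (row B0 above).

Answer: {a, d, e}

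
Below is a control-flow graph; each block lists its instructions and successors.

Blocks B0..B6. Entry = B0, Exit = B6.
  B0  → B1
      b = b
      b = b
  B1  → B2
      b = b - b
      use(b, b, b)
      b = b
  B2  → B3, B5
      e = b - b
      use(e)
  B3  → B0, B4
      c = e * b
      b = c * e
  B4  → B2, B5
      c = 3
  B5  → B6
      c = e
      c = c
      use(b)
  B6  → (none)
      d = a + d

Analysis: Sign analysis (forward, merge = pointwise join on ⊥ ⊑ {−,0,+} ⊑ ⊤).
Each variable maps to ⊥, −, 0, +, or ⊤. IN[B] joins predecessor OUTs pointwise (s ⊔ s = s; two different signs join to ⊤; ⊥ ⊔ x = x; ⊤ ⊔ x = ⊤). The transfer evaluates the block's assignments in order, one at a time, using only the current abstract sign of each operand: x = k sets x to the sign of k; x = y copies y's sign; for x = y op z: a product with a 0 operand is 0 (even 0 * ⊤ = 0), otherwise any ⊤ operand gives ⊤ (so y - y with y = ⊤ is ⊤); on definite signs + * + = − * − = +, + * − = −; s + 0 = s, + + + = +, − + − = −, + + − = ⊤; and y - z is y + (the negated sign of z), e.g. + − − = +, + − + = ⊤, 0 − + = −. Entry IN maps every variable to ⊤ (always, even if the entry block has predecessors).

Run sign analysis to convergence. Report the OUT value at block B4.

Fixpoint table:
  B0:  IN=(all ⊤)  OUT=(all ⊤)
  B1:  IN=(all ⊤)  OUT=(all ⊤)
  B2:  IN=(all ⊤)  OUT=(all ⊤)
  B3:  IN=(all ⊤)  OUT=(all ⊤)
  B4:  IN=(all ⊤)  OUT={c:+; rest ⊤}
  B5:  IN=(all ⊤)  OUT=(all ⊤)
  B6:  IN=(all ⊤)  OUT=(all ⊤)

Merge at B4: IN[B4] = OUT[B3] = {a: ⊤, b: ⊤, c: ⊤, d: ⊤, e: ⊤, f: ⊤}
Applying B4's transfer function to that IN value gives OUT[B4] (row B4 above).

Answer: {a: ⊤, b: ⊤, c: +, d: ⊤, e: ⊤, f: ⊤}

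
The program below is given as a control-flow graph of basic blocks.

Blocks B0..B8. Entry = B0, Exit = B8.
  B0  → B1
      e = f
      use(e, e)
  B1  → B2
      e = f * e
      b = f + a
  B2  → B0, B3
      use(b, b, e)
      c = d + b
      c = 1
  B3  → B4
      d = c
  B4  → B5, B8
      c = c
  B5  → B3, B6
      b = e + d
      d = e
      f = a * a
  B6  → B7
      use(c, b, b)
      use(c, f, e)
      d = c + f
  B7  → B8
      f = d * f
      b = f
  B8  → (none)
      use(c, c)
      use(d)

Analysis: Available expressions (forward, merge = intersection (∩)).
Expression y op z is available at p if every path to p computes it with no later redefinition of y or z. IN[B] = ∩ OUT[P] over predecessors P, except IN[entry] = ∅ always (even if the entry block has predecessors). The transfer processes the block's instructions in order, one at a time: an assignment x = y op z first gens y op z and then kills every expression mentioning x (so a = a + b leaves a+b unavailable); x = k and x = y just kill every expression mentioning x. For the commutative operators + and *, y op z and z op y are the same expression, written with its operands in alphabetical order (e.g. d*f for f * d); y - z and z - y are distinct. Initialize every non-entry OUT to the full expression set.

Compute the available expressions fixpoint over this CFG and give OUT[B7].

Per-block solution:
  B0:   IN={}   OUT={}
  B1:   IN={}   OUT={a+f}
  B2:   IN={a+f}   OUT={a+f, b+d}
  B3:   IN={}   OUT={}
  B4:   IN={}   OUT={}
  B5:   IN={}   OUT={a*a}
  B6:   IN={a*a}   OUT={a*a, c+f}
  B7:   IN={a*a, c+f}   OUT={a*a}
  B8:   IN={}   OUT={}

Merge at B7: IN[B7] = OUT[B6] = {a*a, c+f}
Applying B7's transfer function to that IN value gives OUT[B7] (row B7 above).

Answer: {a*a}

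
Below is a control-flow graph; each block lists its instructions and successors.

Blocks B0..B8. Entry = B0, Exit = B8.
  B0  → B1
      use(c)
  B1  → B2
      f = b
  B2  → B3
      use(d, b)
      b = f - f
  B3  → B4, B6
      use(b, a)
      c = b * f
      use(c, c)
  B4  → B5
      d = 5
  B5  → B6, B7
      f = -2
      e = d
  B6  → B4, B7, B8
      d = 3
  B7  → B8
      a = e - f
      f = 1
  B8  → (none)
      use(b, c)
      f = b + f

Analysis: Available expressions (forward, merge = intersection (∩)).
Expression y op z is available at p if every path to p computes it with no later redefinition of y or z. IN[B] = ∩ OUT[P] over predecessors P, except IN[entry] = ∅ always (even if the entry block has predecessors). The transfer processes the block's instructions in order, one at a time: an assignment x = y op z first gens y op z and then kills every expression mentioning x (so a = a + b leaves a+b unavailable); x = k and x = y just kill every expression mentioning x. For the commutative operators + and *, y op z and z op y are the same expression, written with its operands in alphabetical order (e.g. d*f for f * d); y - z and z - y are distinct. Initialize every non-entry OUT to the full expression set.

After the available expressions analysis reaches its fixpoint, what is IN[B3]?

Per-block solution:
  B0:   IN={}   OUT={}
  B1:   IN={}   OUT={}
  B2:   IN={}   OUT={f-f}
  B3:   IN={f-f}   OUT={b*f, f-f}
  B4:   IN={}   OUT={}
  B5:   IN={}   OUT={}
  B6:   IN={}   OUT={}
  B7:   IN={}   OUT={}
  B8:   IN={}   OUT={}

Merge at B3: IN[B3] = OUT[B2] = {f-f}

Answer: {f-f}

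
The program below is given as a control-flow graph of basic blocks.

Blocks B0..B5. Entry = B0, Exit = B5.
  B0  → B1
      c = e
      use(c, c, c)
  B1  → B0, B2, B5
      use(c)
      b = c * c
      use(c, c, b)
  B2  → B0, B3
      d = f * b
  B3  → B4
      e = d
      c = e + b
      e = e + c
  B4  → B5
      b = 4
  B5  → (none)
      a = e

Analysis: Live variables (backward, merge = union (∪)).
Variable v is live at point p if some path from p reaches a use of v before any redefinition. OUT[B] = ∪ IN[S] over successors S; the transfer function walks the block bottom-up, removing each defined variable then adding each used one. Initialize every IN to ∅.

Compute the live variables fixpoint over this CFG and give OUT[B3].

Converged values:
  B0:  IN={e, f}  OUT={c, e, f}
  B1:  IN={c, e, f}  OUT={b, e, f}
  B2:  IN={b, e, f}  OUT={b, d, e, f}
  B3:  IN={b, d}  OUT={e}
  B4:  IN={e}  OUT={e}
  B5:  IN={e}  OUT={}

Merge at B3: OUT[B3] = IN[B4] = {e}

Answer: {e}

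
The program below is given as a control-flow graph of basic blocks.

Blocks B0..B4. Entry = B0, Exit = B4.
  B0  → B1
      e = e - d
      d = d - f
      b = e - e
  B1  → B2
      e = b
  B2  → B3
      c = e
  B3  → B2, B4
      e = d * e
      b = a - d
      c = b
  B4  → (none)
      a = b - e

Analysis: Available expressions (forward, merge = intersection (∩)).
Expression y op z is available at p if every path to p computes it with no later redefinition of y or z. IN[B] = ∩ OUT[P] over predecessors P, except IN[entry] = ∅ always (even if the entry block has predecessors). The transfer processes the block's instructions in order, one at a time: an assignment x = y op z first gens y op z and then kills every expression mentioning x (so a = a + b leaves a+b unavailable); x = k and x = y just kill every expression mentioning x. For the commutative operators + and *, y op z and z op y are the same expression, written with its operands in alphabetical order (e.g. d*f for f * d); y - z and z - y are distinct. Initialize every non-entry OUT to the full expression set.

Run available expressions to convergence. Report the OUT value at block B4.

Answer: {b-e}

Derivation:
Per-block solution:
  B0:   IN={}   OUT={e-e}
  B1:   IN={e-e}   OUT={}
  B2:   IN={}   OUT={}
  B3:   IN={}   OUT={a-d}
  B4:   IN={a-d}   OUT={b-e}

Merge at B4: IN[B4] = OUT[B3] = {a-d}
Applying B4's transfer function to that IN value gives OUT[B4] (row B4 above).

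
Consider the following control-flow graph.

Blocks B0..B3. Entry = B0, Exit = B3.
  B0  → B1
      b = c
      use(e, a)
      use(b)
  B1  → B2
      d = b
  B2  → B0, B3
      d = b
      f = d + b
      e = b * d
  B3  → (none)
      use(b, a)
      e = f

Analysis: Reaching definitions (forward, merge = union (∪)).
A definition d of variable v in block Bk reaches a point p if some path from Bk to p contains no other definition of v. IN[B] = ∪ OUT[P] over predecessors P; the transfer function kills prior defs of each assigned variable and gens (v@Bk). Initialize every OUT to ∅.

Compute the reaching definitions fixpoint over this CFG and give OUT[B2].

Answer: {b@B0, d@B2, e@B2, f@B2}

Working:
Converged values:
  B0: | IN={b@B0, d@B2, e@B2, f@B2} | OUT={b@B0, d@B2, e@B2, f@B2}
  B1: | IN={b@B0, d@B2, e@B2, f@B2} | OUT={b@B0, d@B1, e@B2, f@B2}
  B2: | IN={b@B0, d@B1, e@B2, f@B2} | OUT={b@B0, d@B2, e@B2, f@B2}
  B3: | IN={b@B0, d@B2, e@B2, f@B2} | OUT={b@B0, d@B2, e@B3, f@B2}

Merge at B2: IN[B2] = OUT[B1] = {b@B0, d@B1, e@B2, f@B2}
Applying B2's transfer function to that IN value gives OUT[B2] (row B2 above).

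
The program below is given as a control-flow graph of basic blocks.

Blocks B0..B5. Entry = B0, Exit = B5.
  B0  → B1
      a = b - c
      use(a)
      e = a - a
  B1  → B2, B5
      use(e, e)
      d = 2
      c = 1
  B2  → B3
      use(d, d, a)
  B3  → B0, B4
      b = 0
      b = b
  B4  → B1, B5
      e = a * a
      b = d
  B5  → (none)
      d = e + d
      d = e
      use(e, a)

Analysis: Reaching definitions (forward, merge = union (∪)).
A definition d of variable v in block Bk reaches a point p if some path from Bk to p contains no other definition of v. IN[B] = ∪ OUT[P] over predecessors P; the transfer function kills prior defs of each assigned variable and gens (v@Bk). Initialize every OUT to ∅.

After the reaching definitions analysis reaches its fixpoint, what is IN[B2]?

Answer: {a@B0, b@B3, b@B4, c@B1, d@B1, e@B0, e@B4}

Working:
Per-block solution:
  B0:   IN={a@B0, b@B3, c@B1, d@B1, e@B0, e@B4}   OUT={a@B0, b@B3, c@B1, d@B1, e@B0}
  B1:   IN={a@B0, b@B3, b@B4, c@B1, d@B1, e@B0, e@B4}   OUT={a@B0, b@B3, b@B4, c@B1, d@B1, e@B0, e@B4}
  B2:   IN={a@B0, b@B3, b@B4, c@B1, d@B1, e@B0, e@B4}   OUT={a@B0, b@B3, b@B4, c@B1, d@B1, e@B0, e@B4}
  B3:   IN={a@B0, b@B3, b@B4, c@B1, d@B1, e@B0, e@B4}   OUT={a@B0, b@B3, c@B1, d@B1, e@B0, e@B4}
  B4:   IN={a@B0, b@B3, c@B1, d@B1, e@B0, e@B4}   OUT={a@B0, b@B4, c@B1, d@B1, e@B4}
  B5:   IN={a@B0, b@B3, b@B4, c@B1, d@B1, e@B0, e@B4}   OUT={a@B0, b@B3, b@B4, c@B1, d@B5, e@B0, e@B4}

Merge at B2: IN[B2] = OUT[B1] = {a@B0, b@B3, b@B4, c@B1, d@B1, e@B0, e@B4}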